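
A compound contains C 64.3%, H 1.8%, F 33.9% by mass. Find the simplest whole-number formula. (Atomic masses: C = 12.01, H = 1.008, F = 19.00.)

C3HF

Assume 100 g: 64.3 g C, 1.8 g H, 33.9 g F.
n(C) = 64.3/12.01 = 5.354, n(H) = 1.8/1.008 = 1.786, n(F) = 33.9/19.00 = 1.784
Ratios (÷ 1.784): C 3.001, H 1.001, F 1.000
→ C3HF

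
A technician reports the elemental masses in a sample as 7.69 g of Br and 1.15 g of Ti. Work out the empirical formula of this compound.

Br4Ti

Moles — Br: 7.69 / 79.90 = 0.09625 mol; Ti: 1.15 / 47.87 = 0.02402 mol
Divide by the smallest (0.02402 mol Ti): Br 4.006, Ti 1.000
≈ 4:1 → Br4Ti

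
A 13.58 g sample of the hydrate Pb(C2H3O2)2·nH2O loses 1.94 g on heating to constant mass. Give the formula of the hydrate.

Mass of anhydrous Pb(C2H3O2)2 = 13.58 − 1.94 = 11.64 g
mol H2O = 1.94 / 18.02 = 0.1077
Molar mass of Pb(C2H3O2)2 = 325.29 g/mol → mol Pb(C2H3O2)2 = 11.64 / 325.29 = 0.03578
n = 0.1077 / 0.03578 = 3.01 ≈ 3 → Pb(C2H3O2)2·3H2O

Pb(C2H3O2)2·3H2O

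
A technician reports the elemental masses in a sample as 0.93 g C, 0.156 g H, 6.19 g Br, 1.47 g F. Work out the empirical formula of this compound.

CH2BrF

Moles — C: 0.93 / 12.01 = 0.07744 mol; H: 0.156 / 1.008 = 0.1548 mol; Br: 6.19 / 79.90 = 0.07747 mol; F: 1.47 / 19.00 = 0.07737 mol
Ratios (÷ 0.07737): C 1.001, H 2.000, Br 1.001, F 1.000
≈ 1:2:1:1 → CH2BrF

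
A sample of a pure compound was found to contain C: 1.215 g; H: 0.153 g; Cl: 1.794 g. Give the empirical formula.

n(C) = 1.215/12.01 = 0.1012, n(H) = 0.153/1.008 = 0.1518, n(Cl) = 1.794/35.45 = 0.05061
Smallest is Cl at 0.05061 mol; normalising gives C 1.999, H 2.999, Cl 1.000
→ C2H3Cl

C2H3Cl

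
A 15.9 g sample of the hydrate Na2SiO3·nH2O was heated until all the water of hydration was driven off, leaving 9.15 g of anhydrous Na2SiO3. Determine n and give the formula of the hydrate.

Mass of water lost = 15.9 − 9.15 = 6.75 g → 6.75 / 18.02 = 0.3746 mol H2O
Molar mass of Na2SiO3 = 122.07 g/mol → mol Na2SiO3 = 9.15 / 122.07 = 0.07496
n = 0.3746 / 0.07496 = 5.00 ≈ 5 → Na2SiO3·5H2O

Na2SiO3·5H2O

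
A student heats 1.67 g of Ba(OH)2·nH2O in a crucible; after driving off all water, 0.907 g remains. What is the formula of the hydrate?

Mass of water lost = 1.67 − 0.907 = 0.763 g → 0.763 / 18.02 = 0.04234 mol H2O
Molar mass of Ba(OH)2 = 171.35 g/mol → mol Ba(OH)2 = 0.907 / 171.35 = 0.005293
n = 0.04234 / 0.005293 = 8.00 ≈ 8 → Ba(OH)2·8H2O

Ba(OH)2·8H2O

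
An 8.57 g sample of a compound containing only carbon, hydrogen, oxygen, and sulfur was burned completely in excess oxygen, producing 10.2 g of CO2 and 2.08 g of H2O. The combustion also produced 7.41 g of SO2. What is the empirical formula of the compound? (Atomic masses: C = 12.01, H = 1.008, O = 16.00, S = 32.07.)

C2H2OS

mol C = 10.2 / 44.01 = 0.2318; mass C = 0.2318 × 12.01 = 2.784 g
mol H = 2 × (2.08 / 18.02) = 0.2309; mass H = 0.2309 × 1.008 = 0.2327 g
mol S = 7.41 / 64.07 = 0.1157; mass S = 3.709 g
mass O = 8.57 − (6.725) = 1.845 g → mol O = 0.1153
Smallest is O at 0.1153 mol; normalising gives C 2.010, H 2.002, O 1.000, S 1.003
Ratio ≈ 2:2:1:1, so the empirical formula is C2H2OS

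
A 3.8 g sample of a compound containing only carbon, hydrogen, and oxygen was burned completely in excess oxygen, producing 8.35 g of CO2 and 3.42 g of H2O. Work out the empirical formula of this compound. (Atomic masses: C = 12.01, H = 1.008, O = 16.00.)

mol C = 8.35 / 44.01 = 0.1897; mass C = 0.1897 × 12.01 = 2.279 g
mol H = 2 × (3.42 / 18.02) = 0.3796; mass H = 0.3796 × 1.008 = 0.3826 g
mass O = 3.8 − (2.661) = 1.139 g → mol O = 0.07117
Smallest is O at 0.07117 mol; normalising gives C 2.666, H 5.333, O 1.000
×3: C 8.00, H 16.00, O 3.00 → C8H16O3

C8H16O3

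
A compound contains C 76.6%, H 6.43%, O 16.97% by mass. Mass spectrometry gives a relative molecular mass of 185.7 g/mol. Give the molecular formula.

Assume 100 g: 76.6 g C, 6.43 g H, 16.97 g O.
n(C) = 76.6/12.01 = 6.378, n(H) = 6.43/1.008 = 6.379, n(O) = 16.97/16.00 = 1.061
Ratios (÷ 1.061): C 6.013, H 6.014, O 1.000
→ C6H6O
Empirical-formula mass = 94.11 g/mol
n = 185.7 / 94.11 = 1.97 ≈ 2
Molecular formula = (C6H6O)×2 = C12H12O2

C12H12O2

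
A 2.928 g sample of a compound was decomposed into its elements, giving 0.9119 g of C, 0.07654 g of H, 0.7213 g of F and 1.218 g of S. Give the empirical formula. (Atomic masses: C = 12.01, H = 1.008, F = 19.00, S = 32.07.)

C2H2FS

Moles — C: 0.9119 / 12.01 = 0.07593 mol; H: 0.07654 / 1.008 = 0.07593 mol; F: 0.7213 / 19.00 = 0.03796 mol; S: 1.218 / 32.07 = 0.03798 mol
Divide by the smallest (0.03796 mol F): C 2.000, H 2.000, F 1.000, S 1.000
Ratio ≈ 2:2:1:1, so the empirical formula is C2H2FS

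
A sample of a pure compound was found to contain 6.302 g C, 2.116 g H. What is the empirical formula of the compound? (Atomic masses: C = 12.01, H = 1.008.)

CH4

C: 6.302 g ÷ 12.01 g/mol = 0.5247 mol
H: 2.116 g ÷ 1.008 g/mol = 2.099 mol
Smallest is C at 0.5247 mol; normalising gives C 1.000, H 4.001
Ratio ≈ 1:4, so the empirical formula is CH4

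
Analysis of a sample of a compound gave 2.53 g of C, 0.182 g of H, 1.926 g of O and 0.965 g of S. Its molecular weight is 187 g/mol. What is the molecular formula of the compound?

C: 2.53 g ÷ 12.01 g/mol = 0.2107 mol
H: 0.182 g ÷ 1.008 g/mol = 0.1806 mol
O: 1.926 g ÷ 16.00 g/mol = 0.1204 mol
S: 0.965 g ÷ 32.07 g/mol = 0.03009 mol
Smallest is S at 0.03009 mol; normalising gives C 7.001, H 6.000, O 4.000, S 1.000
→ C7H6O4S
Empirical-formula mass = 186.19 g/mol
n = 187 / 186.19 = 1.00 ≈ 1
Molecular formula = empirical formula = C7H6O4S

C7H6O4S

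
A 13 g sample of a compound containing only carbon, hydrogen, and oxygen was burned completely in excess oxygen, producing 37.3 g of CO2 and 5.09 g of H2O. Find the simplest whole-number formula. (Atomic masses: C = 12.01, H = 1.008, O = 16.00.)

C6H4O

mol C = 37.3 / 44.01 = 0.8475; mass C = 0.8475 × 12.01 = 10.18 g
mol H = 2 × (5.09 / 18.02) = 0.5649; mass H = 0.5649 × 1.008 = 0.5694 g
mass O = 13 − (10.75) = 2.252 g → mol O = 0.1407
Ratios (÷ 0.1407): C 6.022, H 4.014, O 1.000
≈ 6:4:1 → C6H4O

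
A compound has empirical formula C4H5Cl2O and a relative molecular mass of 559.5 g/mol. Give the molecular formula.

C16H20Cl8O4

Empirical-formula mass = 139.98 g/mol
n = 559.5 / 139.98 = 4.00 ≈ 4
Molecular formula = (C4H5Cl2O)4 = C16H20Cl8O4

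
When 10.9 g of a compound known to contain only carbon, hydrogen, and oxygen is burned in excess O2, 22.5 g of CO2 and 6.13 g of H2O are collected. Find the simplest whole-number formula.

C6H8O3

mol C = 22.5 / 44.01 = 0.5112; mass C = 0.5112 × 12.01 = 6.140 g
mol H = 2 × (6.13 / 18.02) = 0.6804; mass H = 0.6804 × 1.008 = 0.6858 g
mass O = 10.9 − (6.826) = 4.074 g → mol O = 0.2546
Ratios (÷ 0.2546): C 2.008, H 2.672, O 1.000
Multiply by 3: C 6.02, H 8.02, O 3.00 → C6H8O3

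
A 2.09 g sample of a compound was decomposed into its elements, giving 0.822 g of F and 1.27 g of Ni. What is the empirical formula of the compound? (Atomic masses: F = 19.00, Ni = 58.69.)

Moles — F: 0.822 / 19.00 = 0.04326 mol; Ni: 1.27 / 58.69 = 0.02164 mol
Smallest is Ni at 0.02164 mol; normalising gives F 1.999, Ni 1.000
Ratio ≈ 2:1, so the empirical formula is F2Ni

F2Ni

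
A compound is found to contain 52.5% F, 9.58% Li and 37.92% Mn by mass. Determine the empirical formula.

F4Li2Mn

Assume 100 g: 52.5 g F, 9.58 g Li, 37.92 g Mn.
F: 52.5 g ÷ 19.00 g/mol = 2.763 mol
Li: 9.58 g ÷ 6.94 g/mol = 1.38 mol
Mn: 37.92 g ÷ 54.94 g/mol = 0.6902 mol
Divide by the smallest (0.6902 mol Mn): F 4.003, Li 2.000, Mn 1.000
Ratio ≈ 4:2:1, so the empirical formula is F4Li2Mn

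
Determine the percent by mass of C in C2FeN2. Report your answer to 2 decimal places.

22.26%

Molar mass = 2(12.01) + 1(55.85) + 2(14.01) = 107.890 g/mol
Mass of C per mole = 2 × 12.01 = 24.020 g
% C = 24.020 / 107.890 × 100 = 22.26%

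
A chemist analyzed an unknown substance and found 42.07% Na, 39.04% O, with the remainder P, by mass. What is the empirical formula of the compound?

Na3O4P

Assume 100 g: 42.07 g Na, 39.04 g O, 18.89 g P.
n(Na) = 42.07/22.99 = 1.83, n(O) = 39.04/16.00 = 2.44, n(P) = 18.89/30.97 = 0.6099
Divide by the smallest (0.6099 mol P): Na 3.000, O 4.000, P 1.000
Ratio ≈ 3:4:1, so the empirical formula is Na3O4P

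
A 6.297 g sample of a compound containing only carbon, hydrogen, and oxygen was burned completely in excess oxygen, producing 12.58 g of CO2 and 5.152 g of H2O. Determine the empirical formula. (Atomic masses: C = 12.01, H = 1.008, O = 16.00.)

C2H4O

mol C = 12.58 / 44.01 = 0.2858; mass C = 0.2858 × 12.01 = 3.433 g
mol H = 2 × (5.152 / 18.02) = 0.5718; mass H = 0.5718 × 1.008 = 0.5764 g
mass O = 6.297 − (4.009) = 2.288 g → mol O = 0.1430
Divide by the smallest (0.143 mol O): C 1.999, H 3.999, O 1.000
Ratio ≈ 2:4:1, so the empirical formula is C2H4O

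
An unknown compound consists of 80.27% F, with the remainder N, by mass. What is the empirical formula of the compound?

F3N

Assume 100 g: 80.27 g F, 19.73 g N.
n(F) = 80.27/19.00 = 4.225, n(N) = 19.73/14.01 = 1.408
Divide by the smallest (1.408 mol N): F 3.000, N 1.000
≈ 3:1 → F3N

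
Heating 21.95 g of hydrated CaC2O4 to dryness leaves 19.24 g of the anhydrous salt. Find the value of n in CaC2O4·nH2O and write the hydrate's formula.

CaC2O4·H2O

Mass of water lost = 21.95 − 19.24 = 2.71 g → 2.71 / 18.02 = 0.1504 mol H2O
Molar mass of CaC2O4 = 128.10 g/mol → mol CaC2O4 = 19.24 / 128.10 = 0.1502
n = 0.1504 / 0.1502 = 1.00 ≈ 1 → CaC2O4·H2O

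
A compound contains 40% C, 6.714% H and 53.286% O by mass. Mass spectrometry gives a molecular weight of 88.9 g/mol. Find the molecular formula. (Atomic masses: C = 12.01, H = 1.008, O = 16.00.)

Assume 100 g: 40 g C, 6.714 g H, 53.286 g O.
C: 40 g ÷ 12.01 g/mol = 3.331 mol
H: 6.714 g ÷ 1.008 g/mol = 6.661 mol
O: 53.286 g ÷ 16.00 g/mol = 3.33 mol
Divide by the smallest (3.33 mol O): C 1.000, H 2.000, O 1.000
≈ 1:2:1 → CH2O
Empirical-formula mass = 30.03 g/mol
n = 88.9 / 30.03 = 2.96 ≈ 3
Molecular formula = (CH2O)×3 = C3H6O3

C3H6O3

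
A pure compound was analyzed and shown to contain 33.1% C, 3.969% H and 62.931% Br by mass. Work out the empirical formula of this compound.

Assume 100 g: 33.1 g C, 3.969 g H, 62.931 g Br.
C: 33.1 g ÷ 12.01 g/mol = 2.756 mol
H: 3.969 g ÷ 1.008 g/mol = 3.938 mol
Br: 62.931 g ÷ 79.90 g/mol = 0.7876 mol
Divide by the smallest (0.7876 mol Br): C 3.499, H 4.999, Br 1.000
×2: C 7.00, H 10.00, Br 2.00 → C7H10Br2

C7H10Br2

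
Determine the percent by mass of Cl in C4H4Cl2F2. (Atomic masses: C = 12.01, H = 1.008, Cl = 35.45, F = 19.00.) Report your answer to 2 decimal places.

Molar mass = 4(12.01) + 4(1.008) + 2(35.45) + 2(19.00) = 160.972 g/mol
Mass of Cl per mole = 2 × 35.45 = 70.900 g
% Cl = 70.900 / 160.972 × 100 = 44.04%

44.04%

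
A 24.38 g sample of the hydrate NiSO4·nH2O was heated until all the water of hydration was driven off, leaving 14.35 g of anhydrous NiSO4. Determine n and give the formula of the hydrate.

Mass of water lost = 24.38 − 14.35 = 10.03 g → 10.03 / 18.02 = 0.5566 mol H2O
Molar mass of NiSO4 = 154.76 g/mol → mol NiSO4 = 14.35 / 154.76 = 0.09272
n = 0.5566 / 0.09272 = 6.00 ≈ 6 → NiSO4·6H2O

NiSO4·6H2O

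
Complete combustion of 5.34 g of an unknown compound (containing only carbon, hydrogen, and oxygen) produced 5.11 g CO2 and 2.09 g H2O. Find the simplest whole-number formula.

CH2O2

mol C = 5.11 / 44.01 = 0.1161; mass C = 0.1161 × 12.01 = 1.394 g
mol H = 2 × (2.09 / 18.02) = 0.2320; mass H = 0.2320 × 1.008 = 0.2338 g
mass O = 5.34 − (1.628) = 3.712 g → mol O = 0.2320
Divide by the smallest (0.1161 mol C): C 1.000, H 1.998, O 1.998
→ CH2O2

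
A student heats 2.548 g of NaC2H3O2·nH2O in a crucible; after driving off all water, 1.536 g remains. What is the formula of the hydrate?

NaC2H3O2·3H2O

Mass of water lost = 2.548 − 1.536 = 1.012 g → 1.012 / 18.02 = 0.05616 mol H2O
Molar mass of NaC2H3O2 = 82.03 g/mol → mol NaC2H3O2 = 1.536 / 82.03 = 0.01872
n = 0.05616 / 0.01872 = 3.00 ≈ 3 → NaC2H3O2·3H2O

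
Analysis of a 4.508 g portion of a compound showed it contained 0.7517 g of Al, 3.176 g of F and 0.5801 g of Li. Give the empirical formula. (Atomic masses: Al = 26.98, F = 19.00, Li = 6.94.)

AlF6Li3

Al: 0.7517 g ÷ 26.98 g/mol = 0.02786 mol
F: 3.176 g ÷ 19.00 g/mol = 0.1672 mol
Li: 0.5801 g ÷ 6.94 g/mol = 0.08359 mol
Divide by the smallest (0.02786 mol Al): Al 1.000, F 6.000, Li 3.000
Ratio ≈ 1:6:3, so the empirical formula is AlF6Li3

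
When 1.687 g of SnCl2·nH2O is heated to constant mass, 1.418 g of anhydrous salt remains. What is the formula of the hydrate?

SnCl2·2H2O

Mass of water lost = 1.687 − 1.418 = 0.269 g → 0.269 / 18.02 = 0.01493 mol H2O
Molar mass of SnCl2 = 189.61 g/mol → mol SnCl2 = 1.418 / 189.61 = 0.007479
n = 0.01493 / 0.007479 = 2.00 ≈ 2 → SnCl2·2H2O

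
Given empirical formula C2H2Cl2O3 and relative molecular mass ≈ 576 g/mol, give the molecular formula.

C8H8Cl8O12

Empirical-formula mass = 144.94 g/mol
n = 576 / 144.94 = 3.97 ≈ 4
Molecular formula = (C2H2Cl2O3)4 = C8H8Cl8O12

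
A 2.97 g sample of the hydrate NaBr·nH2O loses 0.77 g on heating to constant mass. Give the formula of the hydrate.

NaBr·2H2O

Mass of anhydrous NaBr = 2.97 − 0.77 = 2.2 g
mol H2O = 0.77 / 18.02 = 0.04273
Molar mass of NaBr = 102.89 g/mol → mol NaBr = 2.2 / 102.89 = 0.02138
n = 0.04273 / 0.02138 = 2.00 ≈ 2 → NaBr·2H2O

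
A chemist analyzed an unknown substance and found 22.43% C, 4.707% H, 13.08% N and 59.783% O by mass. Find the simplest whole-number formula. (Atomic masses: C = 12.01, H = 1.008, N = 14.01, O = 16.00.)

C2H5NO4

Assume 100 g: 22.43 g C, 4.707 g H, 13.08 g N, 59.783 g O.
C: 22.43 g ÷ 12.01 g/mol = 1.868 mol
H: 4.707 g ÷ 1.008 g/mol = 4.67 mol
N: 13.08 g ÷ 14.01 g/mol = 0.9336 mol
O: 59.783 g ÷ 16.00 g/mol = 3.736 mol
Divide by the smallest (0.9336 mol N): C 2.000, H 5.002, N 1.000, O 4.002
Ratio ≈ 2:5:1:4, so the empirical formula is C2H5NO4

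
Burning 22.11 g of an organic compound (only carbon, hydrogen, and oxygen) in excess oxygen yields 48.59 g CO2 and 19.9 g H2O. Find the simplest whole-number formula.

C8H16O3

mol C = 48.59 / 44.01 = 1.104; mass C = 1.104 × 12.01 = 13.26 g
mol H = 2 × (19.9 / 18.02) = 2.209; mass H = 2.209 × 1.008 = 2.226 g
mass O = 22.11 − (15.49) = 6.624 g → mol O = 0.4140
Divide by the smallest (0.414 mol O): C 2.667, H 5.335, O 1.000
Multiply by 3: C 8.00, H 16.01, O 3.00 → C8H16O3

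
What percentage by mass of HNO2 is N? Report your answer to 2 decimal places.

29.80%

Molar mass = 1(1.008) + 1(14.01) + 2(16.00) = 47.018 g/mol
Mass of N per mole = 1 × 14.01 = 14.010 g
% N = 14.010 / 47.018 × 100 = 29.80%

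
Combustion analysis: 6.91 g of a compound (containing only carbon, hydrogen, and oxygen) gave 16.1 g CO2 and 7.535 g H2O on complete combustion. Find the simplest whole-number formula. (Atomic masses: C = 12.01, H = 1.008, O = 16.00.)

mol C = 16.1 / 44.01 = 0.3658; mass C = 0.3658 × 12.01 = 4.394 g
mol H = 2 × (7.535 / 18.02) = 0.8363; mass H = 0.8363 × 1.008 = 0.8430 g
mass O = 6.91 − (5.237) = 1.673 g → mol O = 0.1046
Divide by the smallest (0.1046 mol O): C 3.498, H 7.996, O 1.000
×2: C 7.00, H 15.99, O 2.00 → C7H16O2

C7H16O2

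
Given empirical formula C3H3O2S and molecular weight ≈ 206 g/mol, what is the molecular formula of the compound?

C6H6O4S2

Empirical-formula mass = 103.12 g/mol
n = 206 / 103.12 = 2.00 ≈ 2
Molecular formula = (C3H3O2S)2 = C6H6O4S2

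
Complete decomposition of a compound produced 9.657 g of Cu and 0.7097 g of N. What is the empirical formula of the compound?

Moles — Cu: 9.657 / 63.55 = 0.152 mol; N: 0.7097 / 14.01 = 0.05066 mol
Divide by the smallest (0.05066 mol N): Cu 3.000, N 1.000
≈ 3:1 → Cu3N

Cu3N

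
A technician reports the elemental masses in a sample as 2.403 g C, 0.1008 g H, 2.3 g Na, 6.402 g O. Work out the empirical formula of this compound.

C2HNaO4

n(C) = 2.403/12.01 = 0.2001, n(H) = 0.1008/1.008 = 0.1, n(Na) = 2.3/22.99 = 0.1, n(O) = 6.402/16.00 = 0.4001
Smallest is H at 0.1 mol; normalising gives C 2.001, H 1.000, Na 1.000, O 4.001
→ C2HNaO4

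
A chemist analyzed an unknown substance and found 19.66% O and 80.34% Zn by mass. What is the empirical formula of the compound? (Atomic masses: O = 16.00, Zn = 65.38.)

Assume 100 g: 19.66 g O, 80.34 g Zn.
O: 19.66 g ÷ 16.00 g/mol = 1.229 mol
Zn: 80.34 g ÷ 65.38 g/mol = 1.229 mol
Ratios (÷ 1.229): O 1.000, Zn 1.000
≈ 1:1 → OZn

OZn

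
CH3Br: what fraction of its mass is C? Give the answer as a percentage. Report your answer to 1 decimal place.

Molar mass = 1(12.01) + 3(1.008) + 1(79.90) = 94.934 g/mol
Mass of C per mole = 1 × 12.01 = 12.010 g
% C = 12.010 / 94.934 × 100 = 12.7%

12.7%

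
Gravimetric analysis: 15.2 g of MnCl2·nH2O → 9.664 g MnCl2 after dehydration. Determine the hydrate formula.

Mass of water lost = 15.2 − 9.664 = 5.536 g → 5.536 / 18.02 = 0.3072 mol H2O
Molar mass of MnCl2 = 125.84 g/mol → mol MnCl2 = 9.664 / 125.84 = 0.0768
n = 0.3072 / 0.0768 = 4.00 ≈ 4 → MnCl2·4H2O

MnCl2·4H2O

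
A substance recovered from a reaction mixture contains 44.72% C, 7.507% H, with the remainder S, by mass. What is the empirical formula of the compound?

Assume 100 g: 44.72 g C, 7.507 g H, 47.773 g S.
n(C) = 44.72/12.01 = 3.724, n(H) = 7.507/1.008 = 7.447, n(S) = 47.773/32.07 = 1.49
Smallest is S at 1.49 mol; normalising gives C 2.500, H 4.999, S 1.000
Multiply by 2: C 5.00, H 10.00, S 2.00 → C5H10S2

C5H10S2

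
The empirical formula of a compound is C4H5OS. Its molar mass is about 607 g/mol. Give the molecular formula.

Empirical-formula mass = 101.15 g/mol
n = 607 / 101.15 = 6.00 ≈ 6
Molecular formula = (C4H5OS)6 = C24H30O6S6

C24H30O6S6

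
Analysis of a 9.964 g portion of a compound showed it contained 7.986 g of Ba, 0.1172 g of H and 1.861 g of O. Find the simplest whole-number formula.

BaH2O2

n(Ba) = 7.986/137.33 = 0.05815, n(H) = 0.1172/1.008 = 0.1163, n(O) = 1.861/16.00 = 0.1163
Smallest is Ba at 0.05815 mol; normalising gives Ba 1.000, H 1.999, O 2.000
Ratio ≈ 1:2:2, so the empirical formula is BaH2O2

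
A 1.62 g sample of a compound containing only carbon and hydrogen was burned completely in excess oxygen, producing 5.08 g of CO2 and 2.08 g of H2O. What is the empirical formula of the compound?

CH2

mol C = 5.08 / 44.01 = 0.1154; mass C = 0.1154 × 12.01 = 1.386 g
mol H = 2 × (2.08 / 18.02) = 0.2309; mass H = 0.2309 × 1.008 = 0.2327 g
Ratios (÷ 0.1154): C 1.000, H 2.000
≈ 1:2 → CH2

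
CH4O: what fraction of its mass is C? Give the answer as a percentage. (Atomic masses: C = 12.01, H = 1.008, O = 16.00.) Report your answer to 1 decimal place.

Molar mass = 1(12.01) + 4(1.008) + 1(16.00) = 32.042 g/mol
Mass of C per mole = 1 × 12.01 = 12.010 g
% C = 12.010 / 32.042 × 100 = 37.5%

37.5%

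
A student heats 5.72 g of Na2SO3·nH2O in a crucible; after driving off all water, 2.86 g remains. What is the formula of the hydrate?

Mass of water lost = 5.72 − 2.86 = 2.86 g → 2.86 / 18.02 = 0.1587 mol H2O
Molar mass of Na2SO3 = 126.05 g/mol → mol Na2SO3 = 2.86 / 126.05 = 0.02269
n = 0.1587 / 0.02269 = 7.00 ≈ 7 → Na2SO3·7H2O

Na2SO3·7H2O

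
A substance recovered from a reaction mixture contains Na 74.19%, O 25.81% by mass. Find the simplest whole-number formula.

Na2O

Assume 100 g: 74.19 g Na, 25.81 g O.
Moles — Na: 74.19 / 22.99 = 3.227 mol; O: 25.81 / 16.00 = 1.613 mol
Ratios (÷ 1.613): Na 2.000, O 1.000
≈ 2:1 → Na2O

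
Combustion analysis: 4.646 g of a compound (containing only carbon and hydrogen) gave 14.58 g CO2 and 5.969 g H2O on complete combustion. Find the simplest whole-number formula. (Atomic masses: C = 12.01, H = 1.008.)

mol C = 14.58 / 44.01 = 0.3313; mass C = 0.3313 × 12.01 = 3.979 g
mol H = 2 × (5.969 / 18.02) = 0.6625; mass H = 0.6625 × 1.008 = 0.6678 g
Ratios (÷ 0.3313): C 1.000, H 2.000
→ CH2

CH2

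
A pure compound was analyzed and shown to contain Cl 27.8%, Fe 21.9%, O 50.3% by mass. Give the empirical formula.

Cl2FeO8

Assume 100 g: 27.8 g Cl, 21.9 g Fe, 50.3 g O.
n(Cl) = 27.8/35.45 = 0.7842, n(Fe) = 21.9/55.85 = 0.3921, n(O) = 50.3/16.00 = 3.144
Divide by the smallest (0.3921 mol Fe): Cl 2.000, Fe 1.000, O 8.017
Ratio ≈ 2:1:8, so the empirical formula is Cl2FeO8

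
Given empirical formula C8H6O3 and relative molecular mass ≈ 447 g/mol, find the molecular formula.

Empirical-formula mass = 150.13 g/mol
n = 447 / 150.13 = 2.98 ≈ 3
Molecular formula = (C8H6O3)3 = C24H18O9

C24H18O9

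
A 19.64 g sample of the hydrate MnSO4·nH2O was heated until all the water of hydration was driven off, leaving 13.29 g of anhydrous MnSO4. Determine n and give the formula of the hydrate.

MnSO4·4H2O

Mass of water lost = 19.64 − 13.29 = 6.35 g → 6.35 / 18.02 = 0.3524 mol H2O
Molar mass of MnSO4 = 151.01 g/mol → mol MnSO4 = 13.29 / 151.01 = 0.08801
n = 0.3524 / 0.08801 = 4.00 ≈ 4 → MnSO4·4H2O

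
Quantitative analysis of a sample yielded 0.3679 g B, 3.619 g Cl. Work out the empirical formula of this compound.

BCl3

n(B) = 0.3679/10.81 = 0.03403, n(Cl) = 3.619/35.45 = 0.1021
Divide by the smallest (0.03403 mol B): B 1.000, Cl 3.000
→ BCl3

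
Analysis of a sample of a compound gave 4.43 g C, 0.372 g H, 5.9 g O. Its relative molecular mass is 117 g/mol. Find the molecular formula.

Moles — C: 4.43 / 12.01 = 0.3689 mol; H: 0.372 / 1.008 = 0.369 mol; O: 5.9 / 16.00 = 0.3688 mol
Ratios (÷ 0.3688): C 1.000, H 1.001, O 1.000
Ratio ≈ 1:1:1, so the empirical formula is CHO
Empirical-formula mass = 29.02 g/mol
n = 117 / 29.02 = 4.03 ≈ 4
Molecular formula = (CHO)×4 = C4H4O4

C4H4O4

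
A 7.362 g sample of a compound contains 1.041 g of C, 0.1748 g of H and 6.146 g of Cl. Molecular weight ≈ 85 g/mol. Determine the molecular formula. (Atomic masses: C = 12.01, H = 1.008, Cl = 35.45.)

Moles — C: 1.041 / 12.01 = 0.08668 mol; H: 0.1748 / 1.008 = 0.1734 mol; Cl: 6.146 / 35.45 = 0.1734 mol
Ratios (÷ 0.08668): C 1.000, H 2.001, Cl 2.000
≈ 1:2:2 → CH2Cl2
Empirical-formula mass = 84.93 g/mol
n = 85 / 84.93 = 1.00 ≈ 1
Molecular formula = empirical formula = CH2Cl2

CH2Cl2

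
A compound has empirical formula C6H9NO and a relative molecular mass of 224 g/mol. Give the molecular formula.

Empirical-formula mass = 111.14 g/mol
n = 224 / 111.14 = 2.02 ≈ 2
Molecular formula = (C6H9NO)2 = C12H18N2O2

C12H18N2O2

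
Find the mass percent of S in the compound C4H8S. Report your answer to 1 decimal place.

36.4%

Molar mass = 4(12.01) + 8(1.008) + 1(32.07) = 88.174 g/mol
Mass of S per mole = 1 × 32.07 = 32.070 g
% S = 32.070 / 88.174 × 100 = 36.4%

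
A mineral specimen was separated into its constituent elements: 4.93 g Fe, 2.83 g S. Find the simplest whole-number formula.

FeS

Moles — Fe: 4.93 / 55.85 = 0.08827 mol; S: 2.83 / 32.07 = 0.08824 mol
Smallest is S at 0.08824 mol; normalising gives Fe 1.000, S 1.000
→ FeS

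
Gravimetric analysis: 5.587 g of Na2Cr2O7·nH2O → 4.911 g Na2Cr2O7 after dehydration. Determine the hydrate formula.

Mass of water lost = 5.587 − 4.911 = 0.676 g → 0.676 / 18.02 = 0.03751 mol H2O
Molar mass of Na2Cr2O7 = 261.98 g/mol → mol Na2Cr2O7 = 4.911 / 261.98 = 0.01875
n = 0.03751 / 0.01875 = 2.00 ≈ 2 → Na2Cr2O7·2H2O

Na2Cr2O7·2H2O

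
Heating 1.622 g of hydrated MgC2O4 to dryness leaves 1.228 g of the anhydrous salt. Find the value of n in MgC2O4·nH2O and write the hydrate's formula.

Mass of water lost = 1.622 − 1.228 = 0.394 g → 0.394 / 18.02 = 0.02186 mol H2O
Molar mass of MgC2O4 = 112.33 g/mol → mol MgC2O4 = 1.228 / 112.33 = 0.01093
n = 0.02186 / 0.01093 = 2.00 ≈ 2 → MgC2O4·2H2O

MgC2O4·2H2O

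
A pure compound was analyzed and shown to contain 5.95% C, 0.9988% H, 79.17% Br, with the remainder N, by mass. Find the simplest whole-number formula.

Assume 100 g: 5.95 g C, 0.9988 g H, 79.17 g Br, 13.881 g N.
n(C) = 5.95/12.01 = 0.4954, n(H) = 0.9988/1.008 = 0.9909, n(Br) = 79.17/79.90 = 0.9909, n(N) = 13.881/14.01 = 0.9908
Divide by the smallest (0.4954 mol C): C 1.000, H 2.000, Br 2.000, N 2.000
≈ 1:2:2:2 → CH2Br2N2

CH2Br2N2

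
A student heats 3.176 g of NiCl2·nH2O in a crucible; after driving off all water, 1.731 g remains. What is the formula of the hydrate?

Mass of water lost = 3.176 − 1.731 = 1.445 g → 1.445 / 18.02 = 0.08019 mol H2O
Molar mass of NiCl2 = 129.59 g/mol → mol NiCl2 = 1.731 / 129.59 = 0.01336
n = 0.08019 / 0.01336 = 6.00 ≈ 6 → NiCl2·6H2O

NiCl2·6H2O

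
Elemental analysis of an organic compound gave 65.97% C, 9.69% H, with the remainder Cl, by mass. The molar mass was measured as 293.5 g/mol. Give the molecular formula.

Assume 100 g: 65.97 g C, 9.69 g H, 24.34 g Cl.
C: 65.97 g ÷ 12.01 g/mol = 5.493 mol
H: 9.69 g ÷ 1.008 g/mol = 9.613 mol
Cl: 24.34 g ÷ 35.45 g/mol = 0.6866 mol
Divide by the smallest (0.6866 mol Cl): C 8.000, H 14.001, Cl 1.000
→ C8H14Cl
Empirical-formula mass = 145.64 g/mol
n = 293.5 / 145.64 = 2.02 ≈ 2
Molecular formula = (C8H14Cl)×2 = C16H28Cl2

C16H28Cl2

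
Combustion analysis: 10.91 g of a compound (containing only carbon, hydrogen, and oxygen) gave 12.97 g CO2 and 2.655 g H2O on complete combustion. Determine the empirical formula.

mol C = 12.97 / 44.01 = 0.2947; mass C = 0.2947 × 12.01 = 3.539 g
mol H = 2 × (2.655 / 18.02) = 0.2947; mass H = 0.2947 × 1.008 = 0.2970 g
mass O = 10.91 − (3.836) = 7.074 g → mol O = 0.4421
Ratios (÷ 0.2947): C 1.000, H 1.000, O 1.500
Multiply by 2: C 2.00, H 2.00, O 3.00 → C2H2O3

C2H2O3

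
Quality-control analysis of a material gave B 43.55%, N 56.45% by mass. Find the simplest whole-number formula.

Assume 100 g: 43.55 g B, 56.45 g N.
Moles — B: 43.55 / 10.81 = 4.029 mol; N: 56.45 / 14.01 = 4.029 mol
Divide by the smallest (4.029 mol B): B 1.000, N 1.000
→ BN

BN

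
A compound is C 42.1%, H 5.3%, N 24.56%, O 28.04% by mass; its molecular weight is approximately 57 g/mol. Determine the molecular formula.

Assume 100 g: 42.1 g C, 5.3 g H, 24.56 g N, 28.04 g O.
n(C) = 42.1/12.01 = 3.505, n(H) = 5.3/1.008 = 5.258, n(N) = 24.56/14.01 = 1.753, n(O) = 28.04/16.00 = 1.752
Smallest is O at 1.752 mol; normalising gives C 2.000, H 3.000, N 1.000, O 1.000
≈ 2:3:1:1 → C2H3NO
Empirical-formula mass = 57.05 g/mol
n = 57 / 57.05 = 1.00 ≈ 1
Molecular formula = empirical formula = C2H3NO

C2H3NO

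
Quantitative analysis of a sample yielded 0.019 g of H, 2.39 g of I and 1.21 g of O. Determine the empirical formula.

Moles — H: 0.019 / 1.008 = 0.01885 mol; I: 2.39 / 126.90 = 0.01883 mol; O: 1.21 / 16.00 = 0.07562 mol
Divide by the smallest (0.01883 mol I): H 1.001, I 1.000, O 4.015
Ratio ≈ 1:1:4, so the empirical formula is HIO4

HIO4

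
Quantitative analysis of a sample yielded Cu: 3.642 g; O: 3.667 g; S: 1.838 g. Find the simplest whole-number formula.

CuO4S

Cu: 3.642 g ÷ 63.55 g/mol = 0.05731 mol
O: 3.667 g ÷ 16.00 g/mol = 0.2292 mol
S: 1.838 g ÷ 32.07 g/mol = 0.05731 mol
Ratios (÷ 0.05731): Cu 1.000, O 3.999, S 1.000
Ratio ≈ 1:4:1, so the empirical formula is CuO4S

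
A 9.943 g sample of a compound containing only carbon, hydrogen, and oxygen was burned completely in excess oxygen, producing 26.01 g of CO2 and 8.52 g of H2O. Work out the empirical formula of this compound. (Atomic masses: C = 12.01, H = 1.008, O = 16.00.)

C5H8O

mol C = 26.01 / 44.01 = 0.5910; mass C = 0.5910 × 12.01 = 7.098 g
mol H = 2 × (8.52 / 18.02) = 0.9456; mass H = 0.9456 × 1.008 = 0.9532 g
mass O = 9.943 − (8.051) = 1.892 g → mol O = 0.1182
Ratios (÷ 0.1182): C 4.998, H 7.997, O 1.000
≈ 5:8:1 → C5H8O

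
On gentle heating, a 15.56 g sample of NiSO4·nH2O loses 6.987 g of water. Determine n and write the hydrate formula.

Mass of anhydrous NiSO4 = 15.56 − 6.987 = 8.573 g
mol H2O = 6.987 / 18.02 = 0.3877
Molar mass of NiSO4 = 154.76 g/mol → mol NiSO4 = 8.573 / 154.76 = 0.0554
n = 0.3877 / 0.0554 = 7.00 ≈ 7 → NiSO4·7H2O

NiSO4·7H2O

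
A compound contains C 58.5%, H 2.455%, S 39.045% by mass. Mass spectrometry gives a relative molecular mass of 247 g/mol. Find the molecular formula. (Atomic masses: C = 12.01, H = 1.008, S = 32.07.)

C12H6S3

Assume 100 g: 58.5 g C, 2.455 g H, 39.045 g S.
C: 58.5 g ÷ 12.01 g/mol = 4.871 mol
H: 2.455 g ÷ 1.008 g/mol = 2.436 mol
S: 39.045 g ÷ 32.07 g/mol = 1.217 mol
Ratios (÷ 1.217): C 4.001, H 2.000, S 1.000
Ratio ≈ 4:2:1, so the empirical formula is C4H2S
Empirical-formula mass = 82.13 g/mol
n = 247 / 82.13 = 3.01 ≈ 3
Molecular formula = (C4H2S)×3 = C12H6S3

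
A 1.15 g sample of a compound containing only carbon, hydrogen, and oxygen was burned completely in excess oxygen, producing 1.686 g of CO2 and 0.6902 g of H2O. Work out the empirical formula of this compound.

CH2O

mol C = 1.686 / 44.01 = 0.03831; mass C = 0.03831 × 12.01 = 0.4601 g
mol H = 2 × (0.6902 / 18.02) = 0.07660; mass H = 0.07660 × 1.008 = 0.07722 g
mass O = 1.15 − (0.5373) = 0.6127 g → mol O = 0.03829
Divide by the smallest (0.03829 mol O): C 1.000, H 2.000, O 1.000
→ CH2O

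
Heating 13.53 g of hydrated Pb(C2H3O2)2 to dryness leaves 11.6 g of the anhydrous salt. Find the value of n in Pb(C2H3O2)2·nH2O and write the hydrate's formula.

Pb(C2H3O2)2·3H2O

Mass of water lost = 13.53 − 11.6 = 1.93 g → 1.93 / 18.02 = 0.1071 mol H2O
Molar mass of Pb(C2H3O2)2 = 325.29 g/mol → mol Pb(C2H3O2)2 = 11.6 / 325.29 = 0.03566
n = 0.1071 / 0.03566 = 3.00 ≈ 3 → Pb(C2H3O2)2·3H2O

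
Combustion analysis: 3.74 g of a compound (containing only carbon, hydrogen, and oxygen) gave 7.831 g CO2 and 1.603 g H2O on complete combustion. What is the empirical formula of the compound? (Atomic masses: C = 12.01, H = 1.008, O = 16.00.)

C2H2O

mol C = 7.831 / 44.01 = 0.1779; mass C = 0.1779 × 12.01 = 2.137 g
mol H = 2 × (1.603 / 18.02) = 0.1779; mass H = 0.1779 × 1.008 = 0.1793 g
mass O = 3.74 − (2.316) = 1.424 g → mol O = 0.08898
Divide by the smallest (0.08898 mol O): C 2.000, H 2.000, O 1.000
≈ 2:2:1 → C2H2O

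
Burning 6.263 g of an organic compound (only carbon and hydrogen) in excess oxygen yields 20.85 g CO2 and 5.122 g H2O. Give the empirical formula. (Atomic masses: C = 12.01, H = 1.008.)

mol C = 20.85 / 44.01 = 0.4738; mass C = 0.4738 × 12.01 = 5.690 g
mol H = 2 × (5.122 / 18.02) = 0.5685; mass H = 0.5685 × 1.008 = 0.5730 g
Divide by the smallest (0.4738 mol C): C 1.000, H 1.200
×5: C 5.00, H 6.00 → C5H6

C5H6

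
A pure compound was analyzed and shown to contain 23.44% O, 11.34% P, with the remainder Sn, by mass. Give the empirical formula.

O8P2Sn3

Assume 100 g: 23.44 g O, 11.34 g P, 65.22 g Sn.
O: 23.44 g ÷ 16.00 g/mol = 1.465 mol
P: 11.34 g ÷ 30.97 g/mol = 0.3662 mol
Sn: 65.22 g ÷ 118.71 g/mol = 0.5494 mol
Smallest is P at 0.3662 mol; normalising gives O 4.001, P 1.000, Sn 1.500
×2: O 8.00, P 2.00, Sn 3.00 → O8P2Sn3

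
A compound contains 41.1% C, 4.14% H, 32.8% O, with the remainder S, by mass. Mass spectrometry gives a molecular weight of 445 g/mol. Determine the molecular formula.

Assume 100 g: 41.1 g C, 4.14 g H, 32.8 g O, 21.96 g S.
Moles — C: 41.1 / 12.01 = 3.422 mol; H: 4.14 / 1.008 = 4.107 mol; O: 32.8 / 16.00 = 2.05 mol; S: 21.96 / 32.07 = 0.6848 mol
Smallest is S at 0.6848 mol; normalising gives C 4.998, H 5.998, O 2.994, S 1.000
→ C5H6O3S
Empirical-formula mass = 146.17 g/mol
n = 445 / 146.17 = 3.04 ≈ 3
Molecular formula = (C5H6O3S)×3 = C15H18O9S3

C15H18O9S3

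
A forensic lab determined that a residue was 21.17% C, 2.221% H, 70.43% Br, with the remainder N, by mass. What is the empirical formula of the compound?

C4H5Br2N

Assume 100 g: 21.17 g C, 2.221 g H, 70.43 g Br, 6.179 g N.
n(C) = 21.17/12.01 = 1.763, n(H) = 2.221/1.008 = 2.203, n(Br) = 70.43/79.90 = 0.8815, n(N) = 6.179/14.01 = 0.441
Ratios (÷ 0.441): C 3.997, H 4.996, Br 1.999, N 1.000
→ C4H5Br2N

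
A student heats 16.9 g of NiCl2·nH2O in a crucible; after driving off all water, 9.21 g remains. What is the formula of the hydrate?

Mass of water lost = 16.9 − 9.21 = 7.69 g → 7.69 / 18.02 = 0.4267 mol H2O
Molar mass of NiCl2 = 129.59 g/mol → mol NiCl2 = 9.21 / 129.59 = 0.07107
n = 0.4267 / 0.07107 = 6.00 ≈ 6 → NiCl2·6H2O

NiCl2·6H2O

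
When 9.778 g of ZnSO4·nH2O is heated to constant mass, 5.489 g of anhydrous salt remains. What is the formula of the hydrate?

Mass of water lost = 9.778 − 5.489 = 4.289 g → 4.289 / 18.02 = 0.238 mol H2O
Molar mass of ZnSO4 = 161.45 g/mol → mol ZnSO4 = 5.489 / 161.45 = 0.034
n = 0.238 / 0.034 = 7.00 ≈ 7 → ZnSO4·7H2O

ZnSO4·7H2O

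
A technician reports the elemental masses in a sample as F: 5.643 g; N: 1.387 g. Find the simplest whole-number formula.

Moles — F: 5.643 / 19.00 = 0.297 mol; N: 1.387 / 14.01 = 0.099 mol
Smallest is N at 0.099 mol; normalising gives F 3.000, N 1.000
Ratio ≈ 3:1, so the empirical formula is F3N

F3N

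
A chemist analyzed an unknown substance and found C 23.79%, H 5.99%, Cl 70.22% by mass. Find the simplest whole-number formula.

CH3Cl

Assume 100 g: 23.79 g C, 5.99 g H, 70.22 g Cl.
n(C) = 23.79/12.01 = 1.981, n(H) = 5.99/1.008 = 5.942, n(Cl) = 70.22/35.45 = 1.981
Divide by the smallest (1.981 mol Cl): C 1.000, H 3.000, Cl 1.000
≈ 1:3:1 → CH3Cl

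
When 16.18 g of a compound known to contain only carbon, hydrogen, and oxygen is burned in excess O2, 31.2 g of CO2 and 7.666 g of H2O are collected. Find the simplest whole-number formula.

mol C = 31.2 / 44.01 = 0.7089; mass C = 0.7089 × 12.01 = 8.514 g
mol H = 2 × (7.666 / 18.02) = 0.8508; mass H = 0.8508 × 1.008 = 0.8576 g
mass O = 16.18 − (9.372) = 6.808 g → mol O = 0.4255
Smallest is O at 0.4255 mol; normalising gives C 1.666, H 2.000, O 1.000
Multiply by 3: C 5.00, H 6.00, O 3.00 → C5H6O3

C5H6O3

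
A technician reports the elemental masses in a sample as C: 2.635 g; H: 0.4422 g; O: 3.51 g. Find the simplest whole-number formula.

CH2O

n(C) = 2.635/12.01 = 0.2194, n(H) = 0.4422/1.008 = 0.4387, n(O) = 3.51/16.00 = 0.2194
Divide by the smallest (0.2194 mol O): C 1.000, H 2.000, O 1.000
Ratio ≈ 1:2:1, so the empirical formula is CH2O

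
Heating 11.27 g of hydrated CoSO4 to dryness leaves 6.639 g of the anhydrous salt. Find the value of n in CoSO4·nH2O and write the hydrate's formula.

Mass of water lost = 11.27 − 6.639 = 4.631 g → 4.631 / 18.02 = 0.257 mol H2O
Molar mass of CoSO4 = 155.00 g/mol → mol CoSO4 = 6.639 / 155.00 = 0.04283
n = 0.257 / 0.04283 = 6.00 ≈ 6 → CoSO4·6H2O

CoSO4·6H2O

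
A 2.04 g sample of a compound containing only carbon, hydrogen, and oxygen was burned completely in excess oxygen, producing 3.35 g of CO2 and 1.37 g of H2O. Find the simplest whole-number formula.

C5H10O4

mol C = 3.35 / 44.01 = 0.07612; mass C = 0.07612 × 12.01 = 0.9142 g
mol H = 2 × (1.37 / 18.02) = 0.1521; mass H = 0.1521 × 1.008 = 0.1533 g
mass O = 2.04 − (1.067) = 0.9725 g → mol O = 0.06078
Smallest is O at 0.06078 mol; normalising gives C 1.252, H 2.502, O 1.000
×4: C 5.01, H 10.01, O 4.00 → C5H10O4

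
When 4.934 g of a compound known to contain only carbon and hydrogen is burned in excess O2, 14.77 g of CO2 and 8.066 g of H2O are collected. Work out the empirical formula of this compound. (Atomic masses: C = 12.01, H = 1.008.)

mol C = 14.77 / 44.01 = 0.3356; mass C = 0.3356 × 12.01 = 4.031 g
mol H = 2 × (8.066 / 18.02) = 0.8952; mass H = 0.8952 × 1.008 = 0.9024 g
Divide by the smallest (0.3356 mol C): C 1.000, H 2.667
Scaling by 3: C 3.00, H 8.00 → C3H8

C3H8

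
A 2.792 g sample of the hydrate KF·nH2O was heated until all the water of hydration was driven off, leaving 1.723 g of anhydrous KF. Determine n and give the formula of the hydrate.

KF·2H2O

Mass of water lost = 2.792 − 1.723 = 1.069 g → 1.069 / 18.02 = 0.05932 mol H2O
Molar mass of KF = 58.10 g/mol → mol KF = 1.723 / 58.10 = 0.02966
n = 0.05932 / 0.02966 = 2.00 ≈ 2 → KF·2H2O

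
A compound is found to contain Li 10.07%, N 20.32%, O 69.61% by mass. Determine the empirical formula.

LiNO3

Assume 100 g: 10.07 g Li, 20.32 g N, 69.61 g O.
Li: 10.07 g ÷ 6.94 g/mol = 1.451 mol
N: 20.32 g ÷ 14.01 g/mol = 1.45 mol
O: 69.61 g ÷ 16.00 g/mol = 4.351 mol
Ratios (÷ 1.45): Li 1.000, N 1.000, O 3.000
≈ 1:1:3 → LiNO3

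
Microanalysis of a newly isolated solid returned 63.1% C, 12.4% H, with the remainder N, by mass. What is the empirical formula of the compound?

C3H7N

Assume 100 g: 63.1 g C, 12.4 g H, 24.5 g N.
n(C) = 63.1/12.01 = 5.254, n(H) = 12.4/1.008 = 12.3, n(N) = 24.5/14.01 = 1.749
Ratios (÷ 1.749): C 3.004, H 7.034, N 1.000
≈ 3:7:1 → C3H7N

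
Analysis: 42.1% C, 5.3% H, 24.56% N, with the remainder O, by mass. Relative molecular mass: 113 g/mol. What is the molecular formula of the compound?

Assume 100 g: 42.1 g C, 5.3 g H, 24.56 g N, 28.04 g O.
Moles — C: 42.1 / 12.01 = 3.505 mol; H: 5.3 / 1.008 = 5.258 mol; N: 24.56 / 14.01 = 1.753 mol; O: 28.04 / 16.00 = 1.752 mol
Ratios (÷ 1.752): C 2.000, H 3.000, N 1.000, O 1.000
≈ 2:3:1:1 → C2H3NO
Empirical-formula mass = 57.05 g/mol
n = 113 / 57.05 = 1.98 ≈ 2
Molecular formula = (C2H3NO)×2 = C4H6N2O2

C4H6N2O2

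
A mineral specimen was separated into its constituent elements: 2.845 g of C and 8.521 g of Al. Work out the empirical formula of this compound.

C3Al4

n(C) = 2.845/12.01 = 0.2369, n(Al) = 8.521/26.98 = 0.3158
Divide by the smallest (0.2369 mol C): C 1.000, Al 1.333
Multiply by 3: C 3.00, Al 4.00 → C3Al4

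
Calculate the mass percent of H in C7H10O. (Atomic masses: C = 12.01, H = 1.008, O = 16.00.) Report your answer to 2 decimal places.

Molar mass = 7(12.01) + 10(1.008) + 1(16.00) = 110.150 g/mol
Mass of H per mole = 10 × 1.008 = 10.080 g
% H = 10.080 / 110.150 × 100 = 9.15%

9.15%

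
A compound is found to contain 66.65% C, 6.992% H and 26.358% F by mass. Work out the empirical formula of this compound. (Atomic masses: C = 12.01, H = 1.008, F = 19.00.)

C4H5F

Assume 100 g: 66.65 g C, 6.992 g H, 26.358 g F.
C: 66.65 g ÷ 12.01 g/mol = 5.55 mol
H: 6.992 g ÷ 1.008 g/mol = 6.937 mol
F: 26.358 g ÷ 19.00 g/mol = 1.387 mol
Ratios (÷ 1.387): C 4.000, H 5.000, F 1.000
≈ 4:5:1 → C4H5F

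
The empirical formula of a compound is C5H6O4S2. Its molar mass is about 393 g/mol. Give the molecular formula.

Empirical-formula mass = 194.24 g/mol
n = 393 / 194.24 = 2.02 ≈ 2
Molecular formula = (C5H6O4S2)2 = C10H12O8S4

C10H12O8S4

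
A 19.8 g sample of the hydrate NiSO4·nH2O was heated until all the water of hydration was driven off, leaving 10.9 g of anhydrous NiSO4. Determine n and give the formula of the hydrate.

Mass of water lost = 19.8 − 10.9 = 8.9 g → 8.9 / 18.02 = 0.4939 mol H2O
Molar mass of NiSO4 = 154.76 g/mol → mol NiSO4 = 10.9 / 154.76 = 0.07043
n = 0.4939 / 0.07043 = 7.01 ≈ 7 → NiSO4·7H2O

NiSO4·7H2O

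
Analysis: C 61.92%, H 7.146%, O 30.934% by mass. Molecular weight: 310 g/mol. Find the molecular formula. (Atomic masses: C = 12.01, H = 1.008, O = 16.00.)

C16H22O6

Assume 100 g: 61.92 g C, 7.146 g H, 30.934 g O.
C: 61.92 g ÷ 12.01 g/mol = 5.156 mol
H: 7.146 g ÷ 1.008 g/mol = 7.089 mol
O: 30.934 g ÷ 16.00 g/mol = 1.933 mol
Ratios (÷ 1.933): C 2.667, H 3.667, O 1.000
Multiply by 3: C 8.00, H 11.00, O 3.00 → C8H11O3
Empirical-formula mass = 155.17 g/mol
n = 310 / 155.17 = 2.00 ≈ 2
Molecular formula = (C8H11O3)×2 = C16H22O6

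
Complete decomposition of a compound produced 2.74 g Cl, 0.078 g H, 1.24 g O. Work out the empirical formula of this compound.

ClHO

Cl: 2.74 g ÷ 35.45 g/mol = 0.07729 mol
H: 0.078 g ÷ 1.008 g/mol = 0.07738 mol
O: 1.24 g ÷ 16.00 g/mol = 0.0775 mol
Ratios (÷ 0.07729): Cl 1.000, H 1.001, O 1.003
≈ 1:1:1 → ClHO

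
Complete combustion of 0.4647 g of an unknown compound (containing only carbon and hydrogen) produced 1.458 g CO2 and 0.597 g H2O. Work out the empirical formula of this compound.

mol C = 1.458 / 44.01 = 0.03313; mass C = 0.03313 × 12.01 = 0.3979 g
mol H = 2 × (0.597 / 18.02) = 0.06626; mass H = 0.06626 × 1.008 = 0.06679 g
Ratios (÷ 0.03313): C 1.000, H 2.000
Ratio ≈ 1:2, so the empirical formula is CH2

CH2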